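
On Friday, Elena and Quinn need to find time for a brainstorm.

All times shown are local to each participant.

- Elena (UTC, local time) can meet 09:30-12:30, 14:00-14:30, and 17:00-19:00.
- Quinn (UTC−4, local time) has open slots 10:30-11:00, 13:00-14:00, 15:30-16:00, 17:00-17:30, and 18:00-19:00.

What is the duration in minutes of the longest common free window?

60 minutes

Elena → UTC: 09:30–12:30, 14:00–14:30, 17:00–19:00.
Quinn → UTC: 14:30–15:00, 17:00–18:00, 19:30–20:00, 21:00–21:30, 22:00–23:00.
Elena ∩ Quinn: 17:00–18:00.
Single common window of 60 minutes.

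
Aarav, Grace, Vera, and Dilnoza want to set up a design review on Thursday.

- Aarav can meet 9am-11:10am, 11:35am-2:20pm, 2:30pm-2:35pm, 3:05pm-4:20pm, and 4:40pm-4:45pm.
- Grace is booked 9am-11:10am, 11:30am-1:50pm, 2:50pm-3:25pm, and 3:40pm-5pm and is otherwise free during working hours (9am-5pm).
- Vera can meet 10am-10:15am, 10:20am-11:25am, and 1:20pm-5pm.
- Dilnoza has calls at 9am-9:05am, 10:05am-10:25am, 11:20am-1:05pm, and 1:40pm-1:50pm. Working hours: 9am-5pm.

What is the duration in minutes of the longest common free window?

Grace free within 09:00–17:00: 11:10–11:30, 13:50–14:50, 15:25–15:40.
Dilnoza free within 09:00–17:00: 09:05–10:05, 10:25–11:20, 13:05–13:40, 13:50–17:00.
Aarav ∩ Grace: 13:50–14:20, 14:30–14:35, 15:25–15:40.
Aarav ∩ Grace ∩ Vera: 13:50–14:20, 14:30–14:35, 15:25–15:40.
Aarav ∩ Grace ∩ Vera ∩ Dilnoza: 13:50–14:20, 14:30–14:35, 15:25–15:40.
Common window lengths: 30, 5, 15 min; longest is 30.

30 minutes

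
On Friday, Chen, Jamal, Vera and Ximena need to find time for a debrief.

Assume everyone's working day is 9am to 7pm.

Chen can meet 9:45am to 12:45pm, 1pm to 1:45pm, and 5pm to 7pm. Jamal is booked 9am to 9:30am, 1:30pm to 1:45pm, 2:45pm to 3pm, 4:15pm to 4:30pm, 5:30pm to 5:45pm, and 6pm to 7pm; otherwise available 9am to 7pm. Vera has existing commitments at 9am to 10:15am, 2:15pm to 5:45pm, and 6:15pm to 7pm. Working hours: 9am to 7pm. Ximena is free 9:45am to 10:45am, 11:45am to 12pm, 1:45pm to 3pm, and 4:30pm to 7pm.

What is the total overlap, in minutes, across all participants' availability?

Jamal free within 09:00–19:00: 09:30–13:30, 13:45–14:45, 15:00–16:15, 16:30–17:30, 17:45–18:00.
Vera free within 09:00–19:00: 10:15–14:15, 17:45–18:15.
Chen ∩ Jamal: 09:45–12:45, 13:00–13:30, 17:00–17:30, 17:45–18:00.
Chen ∩ Jamal ∩ Vera: 10:15–12:45, 13:00–13:30, 17:45–18:00.
Chen ∩ Jamal ∩ Vera ∩ Ximena: 10:15–10:45, 11:45–12:00, 17:45–18:00.
Total common minutes: 30 + 15 + 15 = 60.

60 minutes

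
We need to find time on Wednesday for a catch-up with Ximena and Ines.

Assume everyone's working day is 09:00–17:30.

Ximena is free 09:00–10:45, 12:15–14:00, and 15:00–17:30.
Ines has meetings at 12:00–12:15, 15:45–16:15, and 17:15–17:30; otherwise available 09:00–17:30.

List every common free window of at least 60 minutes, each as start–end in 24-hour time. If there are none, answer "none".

Ines free within 09:00–17:30: 09:00–12:00, 12:15–15:45, 16:15–17:15.
Ximena ∩ Ines: 09:00–10:45, 12:15–14:00, 15:00–15:45, 16:15–17:15.
Windows ≥ 60 min: 09:00–10:45, 12:15–14:00, 16:15–17:15.

09:00–10:45, 12:15–14:00, 16:15–17:15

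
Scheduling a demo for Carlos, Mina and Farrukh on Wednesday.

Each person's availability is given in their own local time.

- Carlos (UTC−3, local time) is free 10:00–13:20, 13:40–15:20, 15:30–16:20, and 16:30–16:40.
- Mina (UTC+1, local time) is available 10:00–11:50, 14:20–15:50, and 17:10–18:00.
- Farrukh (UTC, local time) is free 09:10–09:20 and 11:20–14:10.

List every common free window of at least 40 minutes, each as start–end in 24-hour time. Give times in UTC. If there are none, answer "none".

13:20–14:10

Carlos → UTC: 13:00–16:20, 16:40–18:20, 18:30–19:20, 19:30–19:40.
Mina → UTC: 09:00–10:50, 13:20–14:50, 16:10–17:00.
Farrukh → UTC: 09:10–09:20, 11:20–14:10.
Carlos ∩ Mina: 13:20–14:50, 16:10–16:20, 16:40–17:00.
Carlos ∩ Mina ∩ Farrukh: 13:20–14:10.
Windows ≥ 40 min: 13:20–14:10.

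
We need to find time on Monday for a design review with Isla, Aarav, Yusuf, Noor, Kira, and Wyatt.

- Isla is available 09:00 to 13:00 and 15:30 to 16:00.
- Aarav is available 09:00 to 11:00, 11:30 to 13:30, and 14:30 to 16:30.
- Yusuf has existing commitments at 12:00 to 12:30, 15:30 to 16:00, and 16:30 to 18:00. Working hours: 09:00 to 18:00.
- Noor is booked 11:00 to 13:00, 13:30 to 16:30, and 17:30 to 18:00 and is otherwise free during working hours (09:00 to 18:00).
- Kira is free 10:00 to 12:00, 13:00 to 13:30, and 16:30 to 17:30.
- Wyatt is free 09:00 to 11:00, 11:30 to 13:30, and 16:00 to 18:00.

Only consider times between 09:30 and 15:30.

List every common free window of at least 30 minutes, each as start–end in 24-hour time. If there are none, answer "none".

10:00–11:00

Yusuf free within 09:00–18:00: 09:00–12:00, 12:30–15:30, 16:00–16:30.
Noor free within 09:00–18:00: 09:00–11:00, 13:00–13:30, 16:30–17:30.
Isla ∩ Aarav: 09:00–11:00, 11:30–13:00, 15:30–16:00.
Isla ∩ Aarav ∩ Yusuf: 09:00–11:00, 11:30–12:00, 12:30–13:00.
Isla ∩ Aarav ∩ Yusuf ∩ Noor: 09:00–11:00.
Isla ∩ Aarav ∩ Yusuf ∩ Noor ∩ Kira: 10:00–11:00.
Isla ∩ Aarav ∩ Yusuf ∩ Noor ∩ Kira ∩ Wyatt: 10:00–11:00.
Restricted to 09:30–15:30: 10:00–11:00.
Windows ≥ 30 min: 10:00–11:00.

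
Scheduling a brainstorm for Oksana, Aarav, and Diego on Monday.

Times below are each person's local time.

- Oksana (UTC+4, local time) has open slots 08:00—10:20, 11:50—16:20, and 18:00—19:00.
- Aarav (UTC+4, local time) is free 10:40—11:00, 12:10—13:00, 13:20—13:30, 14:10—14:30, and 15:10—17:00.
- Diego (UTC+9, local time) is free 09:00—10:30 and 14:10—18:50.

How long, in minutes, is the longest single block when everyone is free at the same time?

50 minutes

Oksana → UTC: 04:00–06:20, 07:50–12:20, 14:00–15:00.
Aarav → UTC: 06:40–07:00, 08:10–09:00, 09:20–09:30, 10:10–10:30, 11:10–13:00.
Diego → UTC: 00:00–01:30, 05:10–09:50.
Oksana ∩ Aarav: 08:10–09:00, 09:20–09:30, 10:10–10:30, 11:10–12:20.
Oksana ∩ Aarav ∩ Diego: 08:10–09:00, 09:20–09:30.
Common window lengths: 50, 10 min; longest is 50.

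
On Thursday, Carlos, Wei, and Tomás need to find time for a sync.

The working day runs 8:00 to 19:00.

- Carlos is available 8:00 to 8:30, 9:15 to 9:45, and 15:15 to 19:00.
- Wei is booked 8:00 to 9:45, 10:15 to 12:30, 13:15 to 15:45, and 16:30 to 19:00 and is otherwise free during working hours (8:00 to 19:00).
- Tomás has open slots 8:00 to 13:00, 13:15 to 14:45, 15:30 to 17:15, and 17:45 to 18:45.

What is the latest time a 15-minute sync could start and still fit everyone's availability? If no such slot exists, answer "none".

16:15

Wei free within 08:00–19:00: 09:45–10:15, 12:30–13:15, 15:45–16:30.
Carlos ∩ Wei: 15:45–16:30.
Carlos ∩ Wei ∩ Tomás: 15:45–16:30.
Windows ≥ 15 min: 15:45–16:30.
Latest start in the last window 15:45–16:30 is 16:30 − 15 min = 16:15.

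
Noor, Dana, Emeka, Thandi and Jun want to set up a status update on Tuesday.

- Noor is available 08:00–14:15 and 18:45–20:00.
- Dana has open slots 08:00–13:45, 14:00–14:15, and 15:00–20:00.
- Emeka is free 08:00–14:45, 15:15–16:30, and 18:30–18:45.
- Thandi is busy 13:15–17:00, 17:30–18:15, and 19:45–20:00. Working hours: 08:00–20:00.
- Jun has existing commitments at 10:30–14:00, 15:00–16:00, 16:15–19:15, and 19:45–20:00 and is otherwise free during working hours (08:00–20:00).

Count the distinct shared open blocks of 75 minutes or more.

Thandi free within 08:00–20:00: 08:00–13:15, 17:00–17:30, 18:15–19:45.
Jun free within 08:00–20:00: 08:00–10:30, 14:00–15:00, 16:00–16:15, 19:15–19:45.
Noor ∩ Dana: 08:00–13:45, 14:00–14:15, 18:45–20:00.
Noor ∩ Dana ∩ Emeka: 08:00–13:45, 14:00–14:15.
Noor ∩ Dana ∩ Emeka ∩ Thandi: 08:00–13:15.
Noor ∩ Dana ∩ Emeka ∩ Thandi ∩ Jun: 08:00–10:30.
Windows ≥ 75 min: 08:00–10:30.
That's 1 window.

1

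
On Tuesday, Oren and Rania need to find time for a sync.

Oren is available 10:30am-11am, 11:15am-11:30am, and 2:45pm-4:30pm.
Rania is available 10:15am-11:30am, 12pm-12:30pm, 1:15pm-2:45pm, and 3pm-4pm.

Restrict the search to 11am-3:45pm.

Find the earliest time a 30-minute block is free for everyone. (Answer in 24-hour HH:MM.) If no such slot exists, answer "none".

15:00

Oren ∩ Rania: 10:30–11:00, 11:15–11:30, 15:00–16:00.
Restricted to 11:00–15:45: 11:15–11:30, 15:00–15:45.
Windows ≥ 30 min: 15:00–15:45.
Earliest such window starts at 15:00.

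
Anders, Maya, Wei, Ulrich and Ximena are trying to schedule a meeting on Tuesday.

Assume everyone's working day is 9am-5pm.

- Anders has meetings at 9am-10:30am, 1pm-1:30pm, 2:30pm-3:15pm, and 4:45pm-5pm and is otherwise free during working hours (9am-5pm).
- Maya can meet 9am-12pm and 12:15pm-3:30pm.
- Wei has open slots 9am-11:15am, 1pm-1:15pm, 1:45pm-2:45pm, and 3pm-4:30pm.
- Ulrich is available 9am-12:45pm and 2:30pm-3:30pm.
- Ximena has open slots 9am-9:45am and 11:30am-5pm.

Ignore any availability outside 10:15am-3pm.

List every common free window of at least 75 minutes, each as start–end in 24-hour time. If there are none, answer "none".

none

Anders free within 09:00–17:00: 10:30–13:00, 13:30–14:30, 15:15–16:45.
Anders ∩ Maya: 10:30–12:00, 12:15–13:00, 13:30–14:30, 15:15–15:30.
Anders ∩ Maya ∩ Wei: 10:30–11:15, 13:45–14:30, 15:15–15:30.
Anders ∩ Maya ∩ Wei ∩ Ulrich: 10:30–11:15, 15:15–15:30.
Anders ∩ Maya ∩ Wei ∩ Ulrich ∩ Ximena: 15:15–15:30.
Restricted to 10:15–15:00: (none).
Windows ≥ 75 min: (none).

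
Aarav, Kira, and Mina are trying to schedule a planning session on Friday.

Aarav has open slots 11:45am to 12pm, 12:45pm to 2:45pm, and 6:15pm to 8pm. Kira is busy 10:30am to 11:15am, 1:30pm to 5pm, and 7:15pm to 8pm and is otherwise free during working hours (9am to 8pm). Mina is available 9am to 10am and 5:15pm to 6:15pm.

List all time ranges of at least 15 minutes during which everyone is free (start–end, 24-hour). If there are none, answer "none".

Kira free within 09:00–20:00: 09:00–10:30, 11:15–13:30, 17:00–19:15.
Aarav ∩ Kira: 11:45–12:00, 12:45–13:30, 18:15–19:15.
Aarav ∩ Kira ∩ Mina: (none).
Windows ≥ 15 min: (none).

none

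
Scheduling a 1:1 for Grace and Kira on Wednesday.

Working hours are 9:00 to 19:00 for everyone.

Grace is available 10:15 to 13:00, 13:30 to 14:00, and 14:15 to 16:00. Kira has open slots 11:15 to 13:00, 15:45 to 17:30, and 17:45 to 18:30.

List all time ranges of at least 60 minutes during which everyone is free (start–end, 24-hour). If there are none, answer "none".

Grace ∩ Kira: 11:15–13:00, 15:45–16:00.
Windows ≥ 60 min: 11:15–13:00.

11:15–13:00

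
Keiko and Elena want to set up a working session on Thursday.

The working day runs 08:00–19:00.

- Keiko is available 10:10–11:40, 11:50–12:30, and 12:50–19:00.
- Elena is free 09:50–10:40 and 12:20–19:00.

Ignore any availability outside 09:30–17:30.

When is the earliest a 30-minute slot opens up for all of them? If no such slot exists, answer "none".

10:10

Keiko ∩ Elena: 10:10–10:40, 12:20–12:30, 12:50–19:00.
Restricted to 09:30–17:30: 10:10–10:40, 12:20–12:30, 12:50–17:30.
Windows ≥ 30 min: 10:10–10:40, 12:50–17:30.
Earliest such window starts at 10:10.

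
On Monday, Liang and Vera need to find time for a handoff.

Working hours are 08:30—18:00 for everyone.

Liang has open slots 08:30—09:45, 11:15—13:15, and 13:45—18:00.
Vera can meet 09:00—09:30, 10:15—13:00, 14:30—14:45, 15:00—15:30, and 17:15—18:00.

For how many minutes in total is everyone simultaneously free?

Liang ∩ Vera: 09:00–09:30, 11:15–13:00, 14:30–14:45, 15:00–15:30, 17:15–18:00.
Total common minutes: 30 + 105 + 15 + 30 + 45 = 225.

225 minutes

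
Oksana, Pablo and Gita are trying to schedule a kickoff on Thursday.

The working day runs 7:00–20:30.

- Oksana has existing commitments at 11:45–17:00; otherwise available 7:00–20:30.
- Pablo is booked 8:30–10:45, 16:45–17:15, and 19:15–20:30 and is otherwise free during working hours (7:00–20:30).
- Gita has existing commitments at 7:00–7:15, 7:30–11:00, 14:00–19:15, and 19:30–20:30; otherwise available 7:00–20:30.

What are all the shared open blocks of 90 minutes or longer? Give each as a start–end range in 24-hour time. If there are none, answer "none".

none

Oksana free within 07:00–20:30: 07:00–11:45, 17:00–20:30.
Pablo free within 07:00–20:30: 07:00–08:30, 10:45–16:45, 17:15–19:15.
Gita free within 07:00–20:30: 07:15–07:30, 11:00–14:00, 19:15–19:30.
Oksana ∩ Pablo: 07:00–08:30, 10:45–11:45, 17:15–19:15.
Oksana ∩ Pablo ∩ Gita: 07:15–07:30, 11:00–11:45.
Windows ≥ 90 min: (none).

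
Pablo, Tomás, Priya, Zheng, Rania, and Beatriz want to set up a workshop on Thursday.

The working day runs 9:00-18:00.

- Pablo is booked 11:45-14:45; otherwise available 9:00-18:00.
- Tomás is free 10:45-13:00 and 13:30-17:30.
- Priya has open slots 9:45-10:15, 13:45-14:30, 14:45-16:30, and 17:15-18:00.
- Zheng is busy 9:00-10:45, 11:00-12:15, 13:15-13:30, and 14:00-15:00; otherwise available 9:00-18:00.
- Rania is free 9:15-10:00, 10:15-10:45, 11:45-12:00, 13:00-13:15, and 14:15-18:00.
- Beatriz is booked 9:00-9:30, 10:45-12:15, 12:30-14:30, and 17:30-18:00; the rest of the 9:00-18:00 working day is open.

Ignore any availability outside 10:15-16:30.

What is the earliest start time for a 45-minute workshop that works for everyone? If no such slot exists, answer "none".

15:00

Pablo free within 09:00–18:00: 09:00–11:45, 14:45–18:00.
Zheng free within 09:00–18:00: 10:45–11:00, 12:15–13:15, 13:30–14:00, 15:00–18:00.
Beatriz free within 09:00–18:00: 09:30–10:45, 12:15–12:30, 14:30–17:30.
Pablo ∩ Tomás: 10:45–11:45, 14:45–17:30.
Pablo ∩ Tomás ∩ Priya: 14:45–16:30, 17:15–17:30.
Pablo ∩ Tomás ∩ Priya ∩ Zheng: 15:00–16:30, 17:15–17:30.
Pablo ∩ Tomás ∩ Priya ∩ Zheng ∩ Rania: 15:00–16:30, 17:15–17:30.
Pablo ∩ Tomás ∩ Priya ∩ Zheng ∩ Rania ∩ Beatriz: 15:00–16:30, 17:15–17:30.
Restricted to 10:15–16:30: 15:00–16:30.
Windows ≥ 45 min: 15:00–16:30.
Earliest such window starts at 15:00.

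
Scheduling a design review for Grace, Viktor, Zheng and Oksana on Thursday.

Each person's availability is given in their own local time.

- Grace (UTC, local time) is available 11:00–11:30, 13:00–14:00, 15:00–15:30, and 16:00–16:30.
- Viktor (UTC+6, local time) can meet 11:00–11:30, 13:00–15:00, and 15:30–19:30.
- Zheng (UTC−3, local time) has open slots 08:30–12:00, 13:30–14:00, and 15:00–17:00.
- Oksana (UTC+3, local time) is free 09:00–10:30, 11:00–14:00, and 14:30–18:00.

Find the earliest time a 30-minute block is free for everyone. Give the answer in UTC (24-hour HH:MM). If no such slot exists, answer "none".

13:00

Grace → UTC: 11:00–11:30, 13:00–14:00, 15:00–15:30, 16:00–16:30.
Viktor → UTC: 05:00–05:30, 07:00–09:00, 09:30–13:30.
Zheng → UTC: 11:30–15:00, 16:30–17:00, 18:00–20:00.
Oksana → UTC: 06:00–07:30, 08:00–11:00, 11:30–15:00.
Grace ∩ Viktor: 11:00–11:30, 13:00–13:30.
Grace ∩ Viktor ∩ Zheng: 13:00–13:30.
Grace ∩ Viktor ∩ Zheng ∩ Oksana: 13:00–13:30.
Windows ≥ 30 min: 13:00–13:30.
Earliest such window starts at 13:00.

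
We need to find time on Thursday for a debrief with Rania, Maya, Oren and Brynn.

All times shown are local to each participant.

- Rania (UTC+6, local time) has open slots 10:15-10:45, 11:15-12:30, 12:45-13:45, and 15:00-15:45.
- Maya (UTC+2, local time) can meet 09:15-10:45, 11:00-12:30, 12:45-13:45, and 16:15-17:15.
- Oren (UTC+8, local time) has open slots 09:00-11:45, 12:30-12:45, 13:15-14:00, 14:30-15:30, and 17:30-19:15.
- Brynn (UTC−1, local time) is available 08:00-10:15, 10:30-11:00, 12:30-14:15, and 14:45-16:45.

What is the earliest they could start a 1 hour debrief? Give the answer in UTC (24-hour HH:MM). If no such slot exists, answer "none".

none

Rania → UTC: 04:15–04:45, 05:15–06:30, 06:45–07:45, 09:00–09:45.
Maya → UTC: 07:15–08:45, 09:00–10:30, 10:45–11:45, 14:15–15:15.
Oren → UTC: 01:00–03:45, 04:30–04:45, 05:15–06:00, 06:30–07:30, 09:30–11:15.
Brynn → UTC: 09:00–11:15, 11:30–12:00, 13:30–15:15, 15:45–17:45.
Rania ∩ Maya: 07:15–07:45, 09:00–09:45.
Rania ∩ Maya ∩ Oren: 07:15–07:30, 09:30–09:45.
Rania ∩ Maya ∩ Oren ∩ Brynn: 09:30–09:45.
Windows ≥ 60 min: (none).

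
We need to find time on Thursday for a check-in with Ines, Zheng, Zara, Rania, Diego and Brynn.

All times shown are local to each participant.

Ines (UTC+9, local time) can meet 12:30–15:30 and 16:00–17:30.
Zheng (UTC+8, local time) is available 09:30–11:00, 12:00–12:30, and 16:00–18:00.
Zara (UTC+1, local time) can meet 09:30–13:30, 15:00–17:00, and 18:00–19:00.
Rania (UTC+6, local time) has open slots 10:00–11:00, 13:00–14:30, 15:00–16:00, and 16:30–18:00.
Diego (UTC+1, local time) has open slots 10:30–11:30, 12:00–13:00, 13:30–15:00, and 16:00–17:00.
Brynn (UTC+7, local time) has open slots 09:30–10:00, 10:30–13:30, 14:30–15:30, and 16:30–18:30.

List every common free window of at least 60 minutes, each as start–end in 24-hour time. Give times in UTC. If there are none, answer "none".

none

Ines → UTC: 03:30–06:30, 07:00–08:30.
Zheng → UTC: 01:30–03:00, 04:00–04:30, 08:00–10:00.
Zara → UTC: 08:30–12:30, 14:00–16:00, 17:00–18:00.
Rania → UTC: 04:00–05:00, 07:00–08:30, 09:00–10:00, 10:30–12:00.
Diego → UTC: 09:30–10:30, 11:00–12:00, 12:30–14:00, 15:00–16:00.
Brynn → UTC: 02:30–03:00, 03:30–06:30, 07:30–08:30, 09:30–11:30.
Ines ∩ Zheng: 04:00–04:30, 08:00–08:30.
Ines ∩ Zheng ∩ Zara: (none).
Ines ∩ Zheng ∩ Zara ∩ Rania: (none).
Ines ∩ Zheng ∩ Zara ∩ Rania ∩ Diego: (none).
Ines ∩ Zheng ∩ Zara ∩ Rania ∩ Diego ∩ Brynn: (none).
Windows ≥ 60 min: (none).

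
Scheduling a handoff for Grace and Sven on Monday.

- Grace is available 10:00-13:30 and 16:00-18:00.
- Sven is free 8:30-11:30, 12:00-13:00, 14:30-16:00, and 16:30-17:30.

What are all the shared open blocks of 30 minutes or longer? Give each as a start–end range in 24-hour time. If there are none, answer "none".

10:00–11:30, 12:00–13:00, 16:30–17:30

Grace ∩ Sven: 10:00–11:30, 12:00–13:00, 16:30–17:30.
Windows ≥ 30 min: 10:00–11:30, 12:00–13:00, 16:30–17:30.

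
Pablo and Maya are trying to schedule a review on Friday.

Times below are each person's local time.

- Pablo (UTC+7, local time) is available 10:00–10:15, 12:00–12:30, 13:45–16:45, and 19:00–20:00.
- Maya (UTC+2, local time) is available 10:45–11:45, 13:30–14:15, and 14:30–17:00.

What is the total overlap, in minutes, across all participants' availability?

Pablo → UTC: 03:00–03:15, 05:00–05:30, 06:45–09:45, 12:00–13:00.
Maya → UTC: 08:45–09:45, 11:30–12:15, 12:30–15:00.
Pablo ∩ Maya: 08:45–09:45, 12:00–12:15, 12:30–13:00.
Total common minutes: 60 + 15 + 30 = 105.

105 minutes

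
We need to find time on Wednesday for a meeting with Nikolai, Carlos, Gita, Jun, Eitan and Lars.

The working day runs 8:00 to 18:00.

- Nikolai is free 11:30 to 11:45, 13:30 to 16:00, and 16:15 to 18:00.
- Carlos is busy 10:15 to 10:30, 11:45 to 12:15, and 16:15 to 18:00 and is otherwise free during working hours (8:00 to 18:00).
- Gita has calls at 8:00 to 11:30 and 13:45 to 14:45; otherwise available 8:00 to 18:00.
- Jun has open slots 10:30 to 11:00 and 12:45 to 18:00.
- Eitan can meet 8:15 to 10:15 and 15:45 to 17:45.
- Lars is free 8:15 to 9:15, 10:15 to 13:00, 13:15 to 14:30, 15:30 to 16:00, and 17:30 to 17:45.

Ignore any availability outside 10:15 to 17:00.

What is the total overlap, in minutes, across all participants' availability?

Carlos free within 08:00–18:00: 08:00–10:15, 10:30–11:45, 12:15–16:15.
Gita free within 08:00–18:00: 11:30–13:45, 14:45–18:00.
Nikolai ∩ Carlos: 11:30–11:45, 13:30–16:00.
Nikolai ∩ Carlos ∩ Gita: 11:30–11:45, 13:30–13:45, 14:45–16:00.
Nikolai ∩ Carlos ∩ Gita ∩ Jun: 13:30–13:45, 14:45–16:00.
Nikolai ∩ Carlos ∩ Gita ∩ Jun ∩ Eitan: 15:45–16:00.
Nikolai ∩ Carlos ∩ Gita ∩ Jun ∩ Eitan ∩ Lars: 15:45–16:00.
Restricted to 10:15–17:00: 15:45–16:00.
Total common minutes: 15.

15 minutes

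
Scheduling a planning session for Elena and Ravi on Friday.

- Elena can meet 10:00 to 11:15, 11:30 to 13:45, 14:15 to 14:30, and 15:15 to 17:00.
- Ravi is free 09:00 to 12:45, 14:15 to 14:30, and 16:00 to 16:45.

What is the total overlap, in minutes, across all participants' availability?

Elena ∩ Ravi: 10:00–11:15, 11:30–12:45, 14:15–14:30, 16:00–16:45.
Total common minutes: 75 + 75 + 15 + 45 = 210.

210 minutes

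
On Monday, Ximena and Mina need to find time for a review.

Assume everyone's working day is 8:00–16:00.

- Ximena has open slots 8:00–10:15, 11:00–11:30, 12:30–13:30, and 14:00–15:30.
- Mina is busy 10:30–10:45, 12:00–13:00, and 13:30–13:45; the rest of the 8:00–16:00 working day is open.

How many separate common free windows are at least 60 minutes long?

2

Mina free within 08:00–16:00: 08:00–10:30, 10:45–12:00, 13:00–13:30, 13:45–16:00.
Ximena ∩ Mina: 08:00–10:15, 11:00–11:30, 13:00–13:30, 14:00–15:30.
Windows ≥ 60 min: 08:00–10:15, 14:00–15:30.
That's 2 windows.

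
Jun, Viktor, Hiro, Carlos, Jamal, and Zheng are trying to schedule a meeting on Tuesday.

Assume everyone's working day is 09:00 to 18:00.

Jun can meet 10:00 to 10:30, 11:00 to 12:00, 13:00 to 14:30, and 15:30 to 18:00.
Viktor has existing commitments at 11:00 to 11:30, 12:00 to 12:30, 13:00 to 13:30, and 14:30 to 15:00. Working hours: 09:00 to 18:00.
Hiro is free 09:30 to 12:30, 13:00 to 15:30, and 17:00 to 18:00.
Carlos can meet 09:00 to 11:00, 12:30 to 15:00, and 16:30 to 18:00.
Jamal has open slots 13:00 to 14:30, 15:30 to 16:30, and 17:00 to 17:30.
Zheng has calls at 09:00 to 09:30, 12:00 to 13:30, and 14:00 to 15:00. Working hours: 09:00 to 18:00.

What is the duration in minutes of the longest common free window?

Viktor free within 09:00–18:00: 09:00–11:00, 11:30–12:00, 12:30–13:00, 13:30–14:30, 15:00–18:00.
Zheng free within 09:00–18:00: 09:30–12:00, 13:30–14:00, 15:00–18:00.
Jun ∩ Viktor: 10:00–10:30, 11:30–12:00, 13:30–14:30, 15:30–18:00.
Jun ∩ Viktor ∩ Hiro: 10:00–10:30, 11:30–12:00, 13:30–14:30, 17:00–18:00.
Jun ∩ Viktor ∩ Hiro ∩ Carlos: 10:00–10:30, 13:30–14:30, 17:00–18:00.
Jun ∩ Viktor ∩ Hiro ∩ Carlos ∩ Jamal: 13:30–14:30, 17:00–17:30.
Jun ∩ Viktor ∩ Hiro ∩ Carlos ∩ Jamal ∩ Zheng: 13:30–14:00, 17:00–17:30.
Common window lengths: 30, 30 min; longest is 30.

30 minutes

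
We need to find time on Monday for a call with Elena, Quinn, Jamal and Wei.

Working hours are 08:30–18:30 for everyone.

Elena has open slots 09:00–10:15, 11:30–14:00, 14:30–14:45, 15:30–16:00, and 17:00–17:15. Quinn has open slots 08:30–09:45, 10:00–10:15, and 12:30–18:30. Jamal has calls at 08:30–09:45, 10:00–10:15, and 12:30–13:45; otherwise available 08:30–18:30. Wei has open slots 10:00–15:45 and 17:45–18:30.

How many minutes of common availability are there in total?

Jamal free within 08:30–18:30: 09:45–10:00, 10:15–12:30, 13:45–18:30.
Elena ∩ Quinn: 09:00–09:45, 10:00–10:15, 12:30–14:00, 14:30–14:45, 15:30–16:00, 17:00–17:15.
Elena ∩ Quinn ∩ Jamal: 13:45–14:00, 14:30–14:45, 15:30–16:00, 17:00–17:15.
Elena ∩ Quinn ∩ Jamal ∩ Wei: 13:45–14:00, 14:30–14:45, 15:30–15:45.
Total common minutes: 15 + 15 + 15 = 45.

45 minutes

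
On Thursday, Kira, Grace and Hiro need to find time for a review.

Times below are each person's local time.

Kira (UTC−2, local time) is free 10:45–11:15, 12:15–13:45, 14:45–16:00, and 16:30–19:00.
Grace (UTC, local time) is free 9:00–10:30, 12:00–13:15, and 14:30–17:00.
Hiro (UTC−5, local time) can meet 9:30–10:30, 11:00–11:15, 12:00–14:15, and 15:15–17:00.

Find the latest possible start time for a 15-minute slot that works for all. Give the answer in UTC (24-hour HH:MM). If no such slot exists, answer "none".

Kira → UTC: 12:45–13:15, 14:15–15:45, 16:45–18:00, 18:30–21:00.
Grace → UTC: 09:00–10:30, 12:00–13:15, 14:30–17:00.
Hiro → UTC: 14:30–15:30, 16:00–16:15, 17:00–19:15, 20:15–22:00.
Kira ∩ Grace: 12:45–13:15, 14:30–15:45, 16:45–17:00.
Kira ∩ Grace ∩ Hiro: 14:30–15:30.
Windows ≥ 15 min: 14:30–15:30.
Latest start in the last window 14:30–15:30 is 15:30 − 15 min = 15:15.

15:15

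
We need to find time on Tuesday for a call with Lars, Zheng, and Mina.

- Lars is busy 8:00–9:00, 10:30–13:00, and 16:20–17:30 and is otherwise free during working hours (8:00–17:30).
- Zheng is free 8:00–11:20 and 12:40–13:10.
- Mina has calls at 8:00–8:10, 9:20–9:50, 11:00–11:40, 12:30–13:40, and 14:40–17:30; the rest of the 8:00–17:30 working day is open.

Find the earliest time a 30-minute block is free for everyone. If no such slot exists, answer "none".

09:50

Lars free within 08:00–17:30: 09:00–10:30, 13:00–16:20.
Mina free within 08:00–17:30: 08:10–09:20, 09:50–11:00, 11:40–12:30, 13:40–14:40.
Lars ∩ Zheng: 09:00–10:30, 13:00–13:10.
Lars ∩ Zheng ∩ Mina: 09:00–09:20, 09:50–10:30.
Windows ≥ 30 min: 09:50–10:30.
Earliest such window starts at 09:50.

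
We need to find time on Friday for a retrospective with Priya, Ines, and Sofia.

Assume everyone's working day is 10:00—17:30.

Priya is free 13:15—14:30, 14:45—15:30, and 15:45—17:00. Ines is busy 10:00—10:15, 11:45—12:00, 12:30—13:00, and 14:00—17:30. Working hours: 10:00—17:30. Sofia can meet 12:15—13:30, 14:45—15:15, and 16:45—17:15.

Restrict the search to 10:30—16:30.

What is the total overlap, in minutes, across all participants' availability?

Ines free within 10:00–17:30: 10:15–11:45, 12:00–12:30, 13:00–14:00.
Priya ∩ Ines: 13:15–14:00.
Priya ∩ Ines ∩ Sofia: 13:15–13:30.
Restricted to 10:30–16:30: 13:15–13:30.
Total common minutes: 15.

15 minutes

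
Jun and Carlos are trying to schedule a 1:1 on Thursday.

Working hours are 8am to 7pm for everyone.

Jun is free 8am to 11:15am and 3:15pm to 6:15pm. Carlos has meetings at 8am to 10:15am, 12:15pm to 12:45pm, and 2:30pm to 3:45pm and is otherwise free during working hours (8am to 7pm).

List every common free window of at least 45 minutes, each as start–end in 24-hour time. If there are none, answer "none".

10:15–11:15, 15:45–18:15

Carlos free within 08:00–19:00: 10:15–12:15, 12:45–14:30, 15:45–19:00.
Jun ∩ Carlos: 10:15–11:15, 15:45–18:15.
Windows ≥ 45 min: 10:15–11:15, 15:45–18:15.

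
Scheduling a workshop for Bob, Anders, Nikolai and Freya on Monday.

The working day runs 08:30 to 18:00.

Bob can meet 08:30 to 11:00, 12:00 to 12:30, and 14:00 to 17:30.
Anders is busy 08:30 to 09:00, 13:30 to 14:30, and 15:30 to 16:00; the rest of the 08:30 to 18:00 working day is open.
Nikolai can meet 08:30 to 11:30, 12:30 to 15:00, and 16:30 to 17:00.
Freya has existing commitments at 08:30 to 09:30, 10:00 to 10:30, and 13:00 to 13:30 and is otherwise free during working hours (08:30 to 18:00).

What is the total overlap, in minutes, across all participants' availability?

Anders free within 08:30–18:00: 09:00–13:30, 14:30–15:30, 16:00–18:00.
Freya free within 08:30–18:00: 09:30–10:00, 10:30–13:00, 13:30–18:00.
Bob ∩ Anders: 09:00–11:00, 12:00–12:30, 14:30–15:30, 16:00–17:30.
Bob ∩ Anders ∩ Nikolai: 09:00–11:00, 14:30–15:00, 16:30–17:00.
Bob ∩ Anders ∩ Nikolai ∩ Freya: 09:30–10:00, 10:30–11:00, 14:30–15:00, 16:30–17:00.
Total common minutes: 30 + 30 + 30 + 30 = 120.

120 minutes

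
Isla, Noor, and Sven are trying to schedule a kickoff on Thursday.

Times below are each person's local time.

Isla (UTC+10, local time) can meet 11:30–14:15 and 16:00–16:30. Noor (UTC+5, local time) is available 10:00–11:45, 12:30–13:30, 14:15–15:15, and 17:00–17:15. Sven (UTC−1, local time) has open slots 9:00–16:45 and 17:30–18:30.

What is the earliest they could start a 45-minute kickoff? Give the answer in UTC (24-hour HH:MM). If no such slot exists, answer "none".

Isla → UTC: 01:30–04:15, 06:00–06:30.
Noor → UTC: 05:00–06:45, 07:30–08:30, 09:15–10:15, 12:00–12:15.
Sven → UTC: 10:00–17:45, 18:30–19:30.
Isla ∩ Noor: 06:00–06:30.
Isla ∩ Noor ∩ Sven: (none).
Windows ≥ 45 min: (none).

none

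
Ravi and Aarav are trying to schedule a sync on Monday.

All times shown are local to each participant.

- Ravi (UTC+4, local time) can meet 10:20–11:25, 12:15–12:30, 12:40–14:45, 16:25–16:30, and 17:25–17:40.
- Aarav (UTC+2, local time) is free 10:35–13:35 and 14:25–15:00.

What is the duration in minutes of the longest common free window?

125 minutes

Ravi → UTC: 06:20–07:25, 08:15–08:30, 08:40–10:45, 12:25–12:30, 13:25–13:40.
Aarav → UTC: 08:35–11:35, 12:25–13:00.
Ravi ∩ Aarav: 08:40–10:45, 12:25–12:30.
Common window lengths: 125, 5 min; longest is 125.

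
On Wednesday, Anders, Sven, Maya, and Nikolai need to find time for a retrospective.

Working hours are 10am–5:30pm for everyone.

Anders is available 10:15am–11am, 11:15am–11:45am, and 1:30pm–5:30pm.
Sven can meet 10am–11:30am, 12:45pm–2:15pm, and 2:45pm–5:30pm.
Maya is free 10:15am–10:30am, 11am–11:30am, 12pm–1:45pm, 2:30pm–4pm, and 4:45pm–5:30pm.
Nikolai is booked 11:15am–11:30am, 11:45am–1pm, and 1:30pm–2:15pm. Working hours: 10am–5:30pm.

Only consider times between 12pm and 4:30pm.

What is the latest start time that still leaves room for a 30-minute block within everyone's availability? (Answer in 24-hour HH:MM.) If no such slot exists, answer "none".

Nikolai free within 10:00–17:30: 10:00–11:15, 11:30–11:45, 13:00–13:30, 14:15–17:30.
Anders ∩ Sven: 10:15–11:00, 11:15–11:30, 13:30–14:15, 14:45–17:30.
Anders ∩ Sven ∩ Maya: 10:15–10:30, 11:15–11:30, 13:30–13:45, 14:45–16:00, 16:45–17:30.
Anders ∩ Sven ∩ Maya ∩ Nikolai: 10:15–10:30, 14:45–16:00, 16:45–17:30.
Restricted to 12:00–16:30: 14:45–16:00.
Windows ≥ 30 min: 14:45–16:00.
Latest start in the last window 14:45–16:00 is 16:00 − 30 min = 15:30.

15:30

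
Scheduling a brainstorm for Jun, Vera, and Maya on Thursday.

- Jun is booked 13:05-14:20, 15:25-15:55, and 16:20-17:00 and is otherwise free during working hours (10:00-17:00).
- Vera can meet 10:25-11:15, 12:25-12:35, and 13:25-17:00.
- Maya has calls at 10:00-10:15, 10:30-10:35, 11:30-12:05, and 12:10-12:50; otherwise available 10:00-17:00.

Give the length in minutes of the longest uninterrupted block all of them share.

65 minutes

Jun free within 10:00–17:00: 10:00–13:05, 14:20–15:25, 15:55–16:20.
Maya free within 10:00–17:00: 10:15–10:30, 10:35–11:30, 12:05–12:10, 12:50–17:00.
Jun ∩ Vera: 10:25–11:15, 12:25–12:35, 14:20–15:25, 15:55–16:20.
Jun ∩ Vera ∩ Maya: 10:25–10:30, 10:35–11:15, 14:20–15:25, 15:55–16:20.
Common window lengths: 5, 40, 65, 25 min; longest is 65.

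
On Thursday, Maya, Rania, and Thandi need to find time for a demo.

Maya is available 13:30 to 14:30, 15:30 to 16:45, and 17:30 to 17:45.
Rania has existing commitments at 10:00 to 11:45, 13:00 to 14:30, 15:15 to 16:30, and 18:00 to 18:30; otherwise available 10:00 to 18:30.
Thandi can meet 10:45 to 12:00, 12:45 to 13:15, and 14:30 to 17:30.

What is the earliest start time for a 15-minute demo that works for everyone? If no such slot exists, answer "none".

16:30

Rania free within 10:00–18:30: 11:45–13:00, 14:30–15:15, 16:30–18:00.
Maya ∩ Rania: 16:30–16:45, 17:30–17:45.
Maya ∩ Rania ∩ Thandi: 16:30–16:45.
Windows ≥ 15 min: 16:30–16:45.
Earliest such window starts at 16:30.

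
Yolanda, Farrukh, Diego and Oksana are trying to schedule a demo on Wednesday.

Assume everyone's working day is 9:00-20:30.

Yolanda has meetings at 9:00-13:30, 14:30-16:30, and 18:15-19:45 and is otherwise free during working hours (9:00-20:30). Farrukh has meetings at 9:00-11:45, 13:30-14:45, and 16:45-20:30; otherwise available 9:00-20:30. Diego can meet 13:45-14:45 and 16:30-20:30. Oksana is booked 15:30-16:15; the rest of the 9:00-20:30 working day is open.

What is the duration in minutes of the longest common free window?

Yolanda free within 09:00–20:30: 13:30–14:30, 16:30–18:15, 19:45–20:30.
Farrukh free within 09:00–20:30: 11:45–13:30, 14:45–16:45.
Oksana free within 09:00–20:30: 09:00–15:30, 16:15–20:30.
Yolanda ∩ Farrukh: 16:30–16:45.
Yolanda ∩ Farrukh ∩ Diego: 16:30–16:45.
Yolanda ∩ Farrukh ∩ Diego ∩ Oksana: 16:30–16:45.
Single common window of 15 minutes.

15 minutes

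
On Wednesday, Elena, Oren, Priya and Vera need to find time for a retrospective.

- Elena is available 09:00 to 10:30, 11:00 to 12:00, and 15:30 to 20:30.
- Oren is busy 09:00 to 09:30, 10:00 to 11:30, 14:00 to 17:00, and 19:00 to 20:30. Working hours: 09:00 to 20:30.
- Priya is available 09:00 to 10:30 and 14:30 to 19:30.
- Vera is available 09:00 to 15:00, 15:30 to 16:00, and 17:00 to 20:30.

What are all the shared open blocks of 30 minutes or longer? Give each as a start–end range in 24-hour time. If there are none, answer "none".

09:30–10:00, 17:00–19:00

Oren free within 09:00–20:30: 09:30–10:00, 11:30–14:00, 17:00–19:00.
Elena ∩ Oren: 09:30–10:00, 11:30–12:00, 17:00–19:00.
Elena ∩ Oren ∩ Priya: 09:30–10:00, 17:00–19:00.
Elena ∩ Oren ∩ Priya ∩ Vera: 09:30–10:00, 17:00–19:00.
Windows ≥ 30 min: 09:30–10:00, 17:00–19:00.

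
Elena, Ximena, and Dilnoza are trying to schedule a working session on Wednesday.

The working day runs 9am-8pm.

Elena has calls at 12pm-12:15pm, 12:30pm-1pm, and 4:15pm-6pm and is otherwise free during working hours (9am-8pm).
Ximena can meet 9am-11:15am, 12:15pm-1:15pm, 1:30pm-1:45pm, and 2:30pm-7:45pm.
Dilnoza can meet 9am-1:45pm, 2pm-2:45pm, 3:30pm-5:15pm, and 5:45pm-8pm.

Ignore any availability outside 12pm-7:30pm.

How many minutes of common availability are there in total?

Elena free within 09:00–20:00: 09:00–12:00, 12:15–12:30, 13:00–16:15, 18:00–20:00.
Elena ∩ Ximena: 09:00–11:15, 12:15–12:30, 13:00–13:15, 13:30–13:45, 14:30–16:15, 18:00–19:45.
Elena ∩ Ximena ∩ Dilnoza: 09:00–11:15, 12:15–12:30, 13:00–13:15, 13:30–13:45, 14:30–14:45, 15:30–16:15, 18:00–19:45.
Restricted to 12:00–19:30: 12:15–12:30, 13:00–13:15, 13:30–13:45, 14:30–14:45, 15:30–16:15, 18:00–19:30.
Total common minutes: 15 + 15 + 15 + 15 + 45 + 90 = 195.

195 minutes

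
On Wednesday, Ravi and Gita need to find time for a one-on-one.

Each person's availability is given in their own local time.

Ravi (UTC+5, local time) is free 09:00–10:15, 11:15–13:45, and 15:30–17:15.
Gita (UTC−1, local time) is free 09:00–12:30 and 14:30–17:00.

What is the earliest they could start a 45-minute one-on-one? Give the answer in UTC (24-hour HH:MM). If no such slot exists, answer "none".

10:30

Ravi → UTC: 04:00–05:15, 06:15–08:45, 10:30–12:15.
Gita → UTC: 10:00–13:30, 15:30–18:00.
Ravi ∩ Gita: 10:30–12:15.
Windows ≥ 45 min: 10:30–12:15.
Earliest such window starts at 10:30.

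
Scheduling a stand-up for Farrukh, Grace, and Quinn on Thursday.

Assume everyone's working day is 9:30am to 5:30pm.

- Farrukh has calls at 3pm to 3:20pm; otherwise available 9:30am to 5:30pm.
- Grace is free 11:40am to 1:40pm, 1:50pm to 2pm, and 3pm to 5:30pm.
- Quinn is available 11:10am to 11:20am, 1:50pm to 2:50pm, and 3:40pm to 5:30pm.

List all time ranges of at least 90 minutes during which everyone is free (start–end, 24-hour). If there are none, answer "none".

15:40–17:30

Farrukh free within 09:30–17:30: 09:30–15:00, 15:20–17:30.
Farrukh ∩ Grace: 11:40–13:40, 13:50–14:00, 15:20–17:30.
Farrukh ∩ Grace ∩ Quinn: 13:50–14:00, 15:40–17:30.
Windows ≥ 90 min: 15:40–17:30.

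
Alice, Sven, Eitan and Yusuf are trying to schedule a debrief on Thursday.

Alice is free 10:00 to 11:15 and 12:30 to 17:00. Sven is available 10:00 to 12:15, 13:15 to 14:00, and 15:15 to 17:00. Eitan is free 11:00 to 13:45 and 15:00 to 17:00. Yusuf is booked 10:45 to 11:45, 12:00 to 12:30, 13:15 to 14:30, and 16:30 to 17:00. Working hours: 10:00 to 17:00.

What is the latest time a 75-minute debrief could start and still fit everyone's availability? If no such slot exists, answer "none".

Yusuf free within 10:00–17:00: 10:00–10:45, 11:45–12:00, 12:30–13:15, 14:30–16:30.
Alice ∩ Sven: 10:00–11:15, 13:15–14:00, 15:15–17:00.
Alice ∩ Sven ∩ Eitan: 11:00–11:15, 13:15–13:45, 15:15–17:00.
Alice ∩ Sven ∩ Eitan ∩ Yusuf: 15:15–16:30.
Windows ≥ 75 min: 15:15–16:30.
Latest start in the last window 15:15–16:30 is 16:30 − 75 min = 15:15.

15:15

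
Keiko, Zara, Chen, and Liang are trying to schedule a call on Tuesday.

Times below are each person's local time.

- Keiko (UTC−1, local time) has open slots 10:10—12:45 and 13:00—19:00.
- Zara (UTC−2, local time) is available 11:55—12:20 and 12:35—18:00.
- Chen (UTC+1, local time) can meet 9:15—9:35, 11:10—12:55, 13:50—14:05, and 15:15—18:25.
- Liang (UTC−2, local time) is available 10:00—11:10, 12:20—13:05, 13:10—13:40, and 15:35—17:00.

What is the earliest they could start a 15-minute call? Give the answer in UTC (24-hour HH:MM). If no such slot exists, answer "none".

Keiko → UTC: 11:10–13:45, 14:00–20:00.
Zara → UTC: 13:55–14:20, 14:35–20:00.
Chen → UTC: 08:15–08:35, 10:10–11:55, 12:50–13:05, 14:15–17:25.
Liang → UTC: 12:00–13:10, 14:20–15:05, 15:10–15:40, 17:35–19:00.
Keiko ∩ Zara: 14:00–14:20, 14:35–20:00.
Keiko ∩ Zara ∩ Chen: 14:15–14:20, 14:35–17:25.
Keiko ∩ Zara ∩ Chen ∩ Liang: 14:35–15:05, 15:10–15:40.
Windows ≥ 15 min: 14:35–15:05, 15:10–15:40.
Earliest such window starts at 14:35.

14:35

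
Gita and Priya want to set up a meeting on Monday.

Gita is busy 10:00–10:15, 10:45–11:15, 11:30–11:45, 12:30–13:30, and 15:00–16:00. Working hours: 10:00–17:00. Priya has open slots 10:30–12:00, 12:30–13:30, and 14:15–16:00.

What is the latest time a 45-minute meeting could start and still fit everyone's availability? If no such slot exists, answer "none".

14:15

Gita free within 10:00–17:00: 10:15–10:45, 11:15–11:30, 11:45–12:30, 13:30–15:00, 16:00–17:00.
Gita ∩ Priya: 10:30–10:45, 11:15–11:30, 11:45–12:00, 14:15–15:00.
Windows ≥ 45 min: 14:15–15:00.
Latest start in the last window 14:15–15:00 is 15:00 − 45 min = 14:15.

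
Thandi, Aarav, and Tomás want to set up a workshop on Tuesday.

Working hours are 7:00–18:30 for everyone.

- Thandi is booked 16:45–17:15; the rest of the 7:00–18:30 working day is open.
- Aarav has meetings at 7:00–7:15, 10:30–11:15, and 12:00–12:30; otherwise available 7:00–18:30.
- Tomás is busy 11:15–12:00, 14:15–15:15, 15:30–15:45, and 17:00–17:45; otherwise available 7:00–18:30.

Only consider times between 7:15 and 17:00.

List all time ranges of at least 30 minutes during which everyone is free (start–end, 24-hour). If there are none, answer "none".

Thandi free within 07:00–18:30: 07:00–16:45, 17:15–18:30.
Aarav free within 07:00–18:30: 07:15–10:30, 11:15–12:00, 12:30–18:30.
Tomás free within 07:00–18:30: 07:00–11:15, 12:00–14:15, 15:15–15:30, 15:45–17:00, 17:45–18:30.
Thandi ∩ Aarav: 07:15–10:30, 11:15–12:00, 12:30–16:45, 17:15–18:30.
Thandi ∩ Aarav ∩ Tomás: 07:15–10:30, 12:30–14:15, 15:15–15:30, 15:45–16:45, 17:45–18:30.
Restricted to 07:15–17:00: 07:15–10:30, 12:30–14:15, 15:15–15:30, 15:45–16:45.
Windows ≥ 30 min: 07:15–10:30, 12:30–14:15, 15:45–16:45.

07:15–10:30, 12:30–14:15, 15:45–16:45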